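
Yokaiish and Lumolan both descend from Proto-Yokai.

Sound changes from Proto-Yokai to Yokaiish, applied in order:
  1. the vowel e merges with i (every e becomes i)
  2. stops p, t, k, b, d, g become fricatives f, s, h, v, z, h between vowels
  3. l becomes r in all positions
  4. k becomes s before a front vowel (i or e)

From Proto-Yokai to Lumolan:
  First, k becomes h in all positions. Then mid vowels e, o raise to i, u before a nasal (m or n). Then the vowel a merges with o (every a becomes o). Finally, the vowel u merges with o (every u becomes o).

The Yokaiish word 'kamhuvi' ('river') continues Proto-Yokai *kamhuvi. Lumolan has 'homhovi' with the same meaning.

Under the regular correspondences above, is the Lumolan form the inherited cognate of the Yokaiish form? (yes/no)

yes

Derive the expected Lumolan reflex of *kamhuvi:
Lumolan: *kamhuvi > hamhuvi > homhuvi > homhovi  (by unconditioned shift, vowel merger, vowel merger)
Lumolan 'homhovi' matches the regular reflex exactly, so the pair is cognate.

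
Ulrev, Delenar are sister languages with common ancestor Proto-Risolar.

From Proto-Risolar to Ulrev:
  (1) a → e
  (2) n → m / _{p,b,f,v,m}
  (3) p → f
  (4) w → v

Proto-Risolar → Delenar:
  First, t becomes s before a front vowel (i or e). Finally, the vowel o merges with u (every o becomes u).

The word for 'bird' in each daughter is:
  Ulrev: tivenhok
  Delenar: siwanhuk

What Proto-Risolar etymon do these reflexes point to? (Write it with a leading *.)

Position 3: Ulrev has v, Delenar has w. Delenar preserves w here (none of its changes turn any other segment into w), so the proto-segment is *w.
Position 1: Ulrev has t, Delenar has s. Ulrev preserves t here (none of its changes turn any other segment into t), so the proto-segment is *t.
Verify the candidate proto-form against each daughter:
Ulrev: start from *tiwanhok.
  rule 1 (vowel merger): tiwanhok → tiwenhok
  rule 2: no change — tiwenhok
  rule 3: no change — tiwenhok
  rule 4 (unconditioned shift): tiwenhok → tivenhok
  ⇒ Ulrev tivenhok
Delenar: *tiwanhok > siwanhok > siwanhuk  (by palatalisation, vowel merger)
Only *tiwanhok yields all of Ulrev tivenhok, Delenar siwanhuk.

*tiwanhok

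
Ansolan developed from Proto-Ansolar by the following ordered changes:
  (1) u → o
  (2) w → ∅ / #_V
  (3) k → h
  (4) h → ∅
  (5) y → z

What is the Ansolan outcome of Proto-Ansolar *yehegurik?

Ansolan: start from *yehegurik.
  rule 1 (vowel merger): yehegurik → yehegorik
  rule 2: no change — yehegorik
  rule 3 (unconditioned shift): yehegorik → yehegorih
  rule 4 (h-loss): yehegorih → yeegori
  rule 5 (unconditioned shift): yeegori → zeegori
  ⇒ Ansolan zeegori

zeegori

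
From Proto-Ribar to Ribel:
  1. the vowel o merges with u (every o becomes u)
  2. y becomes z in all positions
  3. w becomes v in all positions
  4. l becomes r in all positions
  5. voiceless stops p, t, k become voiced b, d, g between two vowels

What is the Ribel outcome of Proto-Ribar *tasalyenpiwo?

tasarzenpivu

Ribel: *tasalyenpiwo > tasalyenpiwu > tasalzenpiwu > tasalzenpivu > tasarzenpivu  (by vowel merger, unconditioned shift, unconditioned shift, unconditioned shift)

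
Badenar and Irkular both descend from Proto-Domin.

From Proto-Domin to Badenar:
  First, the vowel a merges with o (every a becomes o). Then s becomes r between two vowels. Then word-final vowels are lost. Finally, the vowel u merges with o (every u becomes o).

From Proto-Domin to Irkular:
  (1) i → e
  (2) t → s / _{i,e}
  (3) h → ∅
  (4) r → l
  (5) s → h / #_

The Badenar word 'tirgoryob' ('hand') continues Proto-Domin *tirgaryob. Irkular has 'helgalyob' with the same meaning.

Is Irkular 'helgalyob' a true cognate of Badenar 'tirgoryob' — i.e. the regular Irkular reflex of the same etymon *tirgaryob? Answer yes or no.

Derive the expected Irkular reflex of *tirgaryob:
Irkular: *tirgaryob > tergaryob > sergaryob > selgalyob > helgalyob  (by vowel merger, palatalisation, unconditioned shift, debuccalisation)
Irkular 'helgalyob' matches the regular reflex exactly, so the pair is cognate.

yes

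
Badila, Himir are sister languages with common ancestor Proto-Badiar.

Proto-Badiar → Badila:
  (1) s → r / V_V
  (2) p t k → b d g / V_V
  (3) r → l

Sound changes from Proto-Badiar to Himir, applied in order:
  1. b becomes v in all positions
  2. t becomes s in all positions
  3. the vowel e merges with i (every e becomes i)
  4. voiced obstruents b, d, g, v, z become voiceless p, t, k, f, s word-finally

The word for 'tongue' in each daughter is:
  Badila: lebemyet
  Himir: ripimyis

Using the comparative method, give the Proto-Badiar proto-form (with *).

*repemyet

Position 4: Badila has e, Himir has i. Badila preserves e here (none of its changes turn any other segment into e), so the proto-segment is *e.
Position 2: Badila has e, Himir has i. Badila preserves e here (none of its changes turn any other segment into e), so the proto-segment is *e.
This points to *repemyet. Verify forward in each daughter:
Badila: *repemyet > rebemyet > lebemyet  (by intervocalic voicing, unconditioned shift)
Himir: start from *repemyet.
  rule 1: no change — repemyet
  rule 2 (unconditioned shift): repemyet → repemyes
  rule 3 (vowel merger): repemyes → ripimyis
  rule 4: no change — ripimyis
  ⇒ Himir ripimyis
No other proto-form is consistent with every reflex, so the reconstruction is *repemyet.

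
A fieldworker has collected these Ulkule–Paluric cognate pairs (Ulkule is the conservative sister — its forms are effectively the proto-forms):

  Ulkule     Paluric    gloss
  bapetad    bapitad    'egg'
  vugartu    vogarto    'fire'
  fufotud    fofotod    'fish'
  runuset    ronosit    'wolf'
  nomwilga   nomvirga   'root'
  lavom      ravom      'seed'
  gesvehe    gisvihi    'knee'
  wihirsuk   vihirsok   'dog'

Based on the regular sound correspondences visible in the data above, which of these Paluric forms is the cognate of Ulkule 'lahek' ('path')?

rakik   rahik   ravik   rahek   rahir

lavom ~ ravom — Ulkule l corresponds to Paluric r word-initially before a back vowel.
bapetad ~ bapitad, runuset ~ ronosit — Ulkule e corresponds to Paluric i after a consonant, before a consonant other than r, m, n, p, b, f, v.
Applying these to Ulkule 'lahek':
  lahek → rahek   (l→r word-initially before a back vowel)
  rahek → rahik   (e→i after a consonant, before a consonant other than r, m, n, p, b, f, v)
So the Paluric cognate is 'rahik'.

rahik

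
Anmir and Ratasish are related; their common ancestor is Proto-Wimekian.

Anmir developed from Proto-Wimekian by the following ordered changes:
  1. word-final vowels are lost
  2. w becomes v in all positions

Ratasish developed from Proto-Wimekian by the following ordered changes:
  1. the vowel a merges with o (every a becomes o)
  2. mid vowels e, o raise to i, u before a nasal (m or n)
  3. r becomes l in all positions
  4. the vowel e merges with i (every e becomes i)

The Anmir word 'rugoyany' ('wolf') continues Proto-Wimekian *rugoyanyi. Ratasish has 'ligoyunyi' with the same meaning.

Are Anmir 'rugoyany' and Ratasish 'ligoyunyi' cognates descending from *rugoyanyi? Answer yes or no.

no

Derive the expected Ratasish reflex of *rugoyanyi:
Ratasish: *rugoyanyi > rugoyonyi > rugoyunyi > lugoyunyi  (by vowel merger, pre-nasal raising, unconditioned shift)
The regular Ratasish reflex would be 'lugoyunyi', but the attested form is 'ligoyunyi'. The correspondence is irregular, so they are not cognates (the Ratasish form has a different source).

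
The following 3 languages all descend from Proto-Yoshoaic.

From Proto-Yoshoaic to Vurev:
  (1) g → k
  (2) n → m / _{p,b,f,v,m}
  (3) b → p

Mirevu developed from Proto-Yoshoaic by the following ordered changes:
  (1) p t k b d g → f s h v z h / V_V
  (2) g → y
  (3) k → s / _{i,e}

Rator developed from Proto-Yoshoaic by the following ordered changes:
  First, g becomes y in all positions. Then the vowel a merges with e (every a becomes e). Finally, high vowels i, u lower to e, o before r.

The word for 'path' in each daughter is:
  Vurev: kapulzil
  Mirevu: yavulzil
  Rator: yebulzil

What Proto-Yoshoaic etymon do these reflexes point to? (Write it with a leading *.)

*gabulzil

Position 3: Vurev has p, Mirevu has v, Rator has b. Rator preserves b here (none of its changes turn any other segment into b), so the proto-segment is *b.
Position 2: Vurev has a, Mirevu has a, Rator has e. Vurev preserves a here (none of its changes turn any other segment into a), so the proto-segment is *a.
Verify the candidate proto-form against each daughter:
Vurev: *gabulzil > kabulzil > kapulzil  (by unconditioned shift, unconditioned shift)
Mirevu: start from *gabulzil.
  rule 1 (intervocalic lenition): gabulzil → gavulzil
  rule 2 (unconditioned shift): gavulzil → yavulzil
  rule 3: no change — yavulzil
  ⇒ Mirevu yavulzil
Rator: *gabulzil > yabulzil > yebulzil  (by unconditioned shift, vowel merger)
*gabulzil is the unique common source.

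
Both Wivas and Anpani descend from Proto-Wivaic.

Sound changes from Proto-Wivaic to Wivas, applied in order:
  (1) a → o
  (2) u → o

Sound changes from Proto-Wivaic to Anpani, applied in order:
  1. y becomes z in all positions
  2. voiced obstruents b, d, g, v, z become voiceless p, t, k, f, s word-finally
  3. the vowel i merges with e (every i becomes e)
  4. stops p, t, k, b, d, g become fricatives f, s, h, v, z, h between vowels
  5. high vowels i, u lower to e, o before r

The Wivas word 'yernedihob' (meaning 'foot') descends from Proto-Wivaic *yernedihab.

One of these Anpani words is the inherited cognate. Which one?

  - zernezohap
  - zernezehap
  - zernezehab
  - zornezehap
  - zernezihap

zernezehap

Anpani: start from *yernedihab.
  rule 1 (unconditioned shift): yernedihab → zernedihab
  rule 2 (final devoicing): zernedihab → zernedihap
  rule 3 (vowel merger): zernedihap → zernedehap
  rule 4 (intervocalic lenition): zernedehap → zernezehap
  rule 5: no change — zernezehap
  ⇒ Anpani zernezehap
Among the options, 'zernezehap' alone shows every Anpani change applied in order.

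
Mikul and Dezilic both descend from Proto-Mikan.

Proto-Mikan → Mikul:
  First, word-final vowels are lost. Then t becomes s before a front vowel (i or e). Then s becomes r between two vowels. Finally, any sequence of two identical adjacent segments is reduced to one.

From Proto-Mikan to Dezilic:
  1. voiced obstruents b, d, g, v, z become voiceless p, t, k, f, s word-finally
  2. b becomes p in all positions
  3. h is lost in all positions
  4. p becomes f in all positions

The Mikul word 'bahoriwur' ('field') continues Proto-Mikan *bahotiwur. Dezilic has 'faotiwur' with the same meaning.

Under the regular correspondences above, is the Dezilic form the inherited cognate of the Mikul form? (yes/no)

yes

Derive the expected Dezilic reflex of *bahotiwur:
Dezilic: *bahotiwur > pahotiwur > paotiwur > faotiwur  (by unconditioned shift, h-loss, unconditioned shift)
Dezilic 'faotiwur' matches the regular reflex exactly, so the pair is cognate.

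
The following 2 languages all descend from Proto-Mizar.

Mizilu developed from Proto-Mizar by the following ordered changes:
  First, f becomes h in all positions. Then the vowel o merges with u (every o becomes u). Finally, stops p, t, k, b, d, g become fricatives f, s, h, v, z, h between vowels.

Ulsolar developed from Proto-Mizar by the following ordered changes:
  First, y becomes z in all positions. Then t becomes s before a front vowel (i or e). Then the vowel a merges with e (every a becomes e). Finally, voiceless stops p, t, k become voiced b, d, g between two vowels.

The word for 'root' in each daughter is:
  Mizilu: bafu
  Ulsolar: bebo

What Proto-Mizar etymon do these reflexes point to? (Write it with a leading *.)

*bapo

Position 4: Mizilu has u, Ulsolar has o. Ulsolar preserves o here (none of its changes turn any other segment into o), so the proto-segment is *o.
Position 3: Mizilu has f, Ulsolar has b. In Mizilu, f can only continue *p, so the proto-segment is *p.
This points to *bapo. Verify forward in each daughter:
Mizilu: *bapo
  bapo (rule 1 does not apply)
  bapo → bapu   [vowel merger]
  bapu → bafu   [intervocalic lenition]
  giving Mizilu bafu.
Ulsolar: *bapo
  bapo (rule 1 does not apply)
  bapo (rule 2 does not apply)
  bapo → bepo   [vowel merger]
  bepo → bebo   [intervocalic voicing]
  giving Ulsolar bebo.
*bapo is the unique common source.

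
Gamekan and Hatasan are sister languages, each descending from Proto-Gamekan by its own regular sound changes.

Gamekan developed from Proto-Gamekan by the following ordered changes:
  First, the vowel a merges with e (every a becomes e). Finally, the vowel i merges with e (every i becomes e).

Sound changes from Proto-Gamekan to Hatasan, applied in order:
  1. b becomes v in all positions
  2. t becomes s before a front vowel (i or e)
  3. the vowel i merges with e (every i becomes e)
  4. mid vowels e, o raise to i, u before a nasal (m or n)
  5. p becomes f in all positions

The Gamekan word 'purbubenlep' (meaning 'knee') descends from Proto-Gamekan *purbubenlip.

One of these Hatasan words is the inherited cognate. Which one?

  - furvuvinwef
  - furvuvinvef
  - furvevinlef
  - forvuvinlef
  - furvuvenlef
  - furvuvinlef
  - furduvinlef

Hatasan: *purbubenlip > purvuvenlip > purvuvenlep > purvuvinlep > furvuvinlef  (by unconditioned shift, vowel merger, pre-nasal raising, unconditioned shift)

furvuvinlef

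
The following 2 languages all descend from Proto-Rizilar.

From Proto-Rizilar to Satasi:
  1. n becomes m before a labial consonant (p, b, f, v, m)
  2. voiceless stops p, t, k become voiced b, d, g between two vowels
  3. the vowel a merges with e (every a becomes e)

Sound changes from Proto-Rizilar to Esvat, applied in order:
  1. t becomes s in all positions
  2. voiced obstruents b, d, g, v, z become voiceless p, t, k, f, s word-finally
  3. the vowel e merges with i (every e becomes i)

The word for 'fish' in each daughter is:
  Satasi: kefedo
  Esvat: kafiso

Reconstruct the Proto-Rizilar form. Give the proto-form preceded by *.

Position 4: Satasi has e, Esvat has i. Taking the neighbouring segments as reconstructed: Satasi e could go back to *a or *e; Esvat i could go back to *e or *i — the one source consistent with every daughter is *e.
Position 5: Satasi has d, Esvat has s. Taking the neighbouring segments as reconstructed: Satasi d could go back to *t or *d; Esvat s could go back to *t or *s — the one source consistent with every daughter is *t.
Continuing position by position gives *kafeto; check it forward:
Satasi: *kafeto
  kafeto (rule 1 does not apply)
  kafeto → kafedo   [intervocalic voicing]
  kafedo → kefedo   [vowel merger]
  giving Satasi kefedo.
Esvat: *kafeto
  kafeto → kafeso   [unconditioned shift]
  kafeso (rule 2 does not apply)
  kafeso → kafiso   [vowel merger]
  giving Esvat kafiso.
*kafeto is the unique common source.

*kafeto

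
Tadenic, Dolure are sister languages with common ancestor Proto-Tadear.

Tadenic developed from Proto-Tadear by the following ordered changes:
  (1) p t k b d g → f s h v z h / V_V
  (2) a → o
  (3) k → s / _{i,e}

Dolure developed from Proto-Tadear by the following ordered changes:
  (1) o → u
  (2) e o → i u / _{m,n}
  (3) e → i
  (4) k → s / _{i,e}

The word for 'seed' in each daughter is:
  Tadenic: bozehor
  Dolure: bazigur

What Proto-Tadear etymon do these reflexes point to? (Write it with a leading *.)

*bazegor

Position 2: Tadenic has o, Dolure has a. Dolure preserves a here (none of its changes turn any other segment into a), so the proto-segment is *a.
Position 4: Tadenic has e, Dolure has i. Tadenic preserves e here (none of its changes turn any other segment into e), so the proto-segment is *e.
Position 5: Tadenic has h, Dolure has g. Dolure preserves g here (none of its changes turn any other segment into g), so the proto-segment is *g.
This points to *bazegor. Verify forward in each daughter:
Tadenic: *bazegor > bazehor > bozehor  (by intervocalic lenition, vowel merger)
Dolure: start from *bazegor.
  rule 1 (vowel merger): bazegor → bazegur
  rule 2: no change — bazegur
  rule 3 (vowel merger): bazegur → bazigur
  rule 4: no change — bazigur
  ⇒ Dolure bazigur
Only *bazegor yields all of Tadenic bozehor, Dolure bazigur.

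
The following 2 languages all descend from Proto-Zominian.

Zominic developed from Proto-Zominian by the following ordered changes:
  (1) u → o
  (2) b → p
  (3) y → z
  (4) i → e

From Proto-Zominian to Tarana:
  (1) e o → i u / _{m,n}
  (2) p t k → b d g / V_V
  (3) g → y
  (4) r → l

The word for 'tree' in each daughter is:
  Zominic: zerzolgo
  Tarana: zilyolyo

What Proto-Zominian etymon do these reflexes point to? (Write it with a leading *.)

Position 7: Zominic has g, Tarana has y. Zominic preserves g here (none of its changes turn any other segment into g), so the proto-segment is *g.
Position 4: Zominic has z, Tarana has y. Taking the neighbouring segments as reconstructed: Zominic z could go back to *z or *y; Tarana y could go back to *g or *y — the one source consistent with every daughter is *y.
Verify the candidate proto-form against each daughter:
Zominic: *ziryolgo > zirzolgo > zerzolgo  (by unconditioned shift, vowel merger)
Tarana: *ziryolgo
  ziryolgo (rule 1 does not apply)
  ziryolgo (rule 2 does not apply)
  ziryolgo → ziryolyo   [unconditioned shift]
  ziryolyo → zilyolyo   [unconditioned shift]
  giving Tarana zilyolyo.
*ziryolgo is the unique common source.

*ziryolgo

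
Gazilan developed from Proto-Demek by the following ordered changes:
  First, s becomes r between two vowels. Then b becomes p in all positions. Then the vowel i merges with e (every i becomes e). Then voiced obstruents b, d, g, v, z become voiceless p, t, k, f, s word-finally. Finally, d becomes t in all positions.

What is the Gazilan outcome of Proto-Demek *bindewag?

Gazilan: start from *bindewag.
  rule 1: no change — bindewag
  rule 2 (unconditioned shift): bindewag → pindewag
  rule 3 (vowel merger): pindewag → pendewag
  rule 4 (final devoicing): pendewag → pendewak
  rule 5 (unconditioned shift): pendewak → pentewak
  ⇒ Gazilan pentewak

pentewak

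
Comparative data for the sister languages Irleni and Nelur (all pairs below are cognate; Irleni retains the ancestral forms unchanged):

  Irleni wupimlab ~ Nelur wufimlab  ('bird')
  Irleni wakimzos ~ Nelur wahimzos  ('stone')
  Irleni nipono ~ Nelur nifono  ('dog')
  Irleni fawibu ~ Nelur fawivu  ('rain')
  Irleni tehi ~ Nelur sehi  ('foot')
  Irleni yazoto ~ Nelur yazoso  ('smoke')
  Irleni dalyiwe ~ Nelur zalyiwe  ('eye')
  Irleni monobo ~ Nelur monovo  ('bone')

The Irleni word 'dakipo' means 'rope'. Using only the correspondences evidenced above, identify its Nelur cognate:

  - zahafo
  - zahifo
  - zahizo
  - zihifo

dalyiwe ~ zalyiwe — Irleni d corresponds to Nelur z word-initially before a back vowel.
wakimzos ~ wahimzos — Irleni k corresponds to Nelur h between vowels (before a front vowel).
nipono ~ nifono — Irleni p corresponds to Nelur f between vowels (before a back vowel).
Applying these to Irleni 'dakipo':
  dakipo → zakipo   (d→z word-initially before a back vowel)
  zakipo → zahipo   (k→h between vowels (before a front vowel))
  zahipo → zahifo   (p→f between vowels (before a back vowel))
So the Nelur cognate is 'zahifo'.

zahifo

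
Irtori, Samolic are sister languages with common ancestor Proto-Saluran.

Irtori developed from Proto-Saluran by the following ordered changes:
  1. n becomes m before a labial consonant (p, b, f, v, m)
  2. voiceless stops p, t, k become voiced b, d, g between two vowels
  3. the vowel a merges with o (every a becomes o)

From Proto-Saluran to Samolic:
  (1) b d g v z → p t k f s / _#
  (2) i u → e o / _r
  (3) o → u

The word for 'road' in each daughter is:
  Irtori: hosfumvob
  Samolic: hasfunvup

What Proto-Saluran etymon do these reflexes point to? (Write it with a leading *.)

Position 8: Irtori has o, Samolic has u. Taking the neighbouring segments as reconstructed: Irtori o could go back to *a or *o; Samolic u could go back to *o or *u — the one source consistent with every daughter is *o.
Position 6: Irtori has m, Samolic has n. Samolic preserves n here (none of its changes turn any other segment into n), so the proto-segment is *n.
Position 9: Irtori has b, Samolic has p. Taking the neighbouring segments as reconstructed: Irtori b can only go back to *b; Samolic p could go back to *p or *b — the one source consistent with every daughter is *b.
Verify the candidate proto-form against each daughter:
Irtori: start from *hasfunvob.
  rule 1 (nasal place assimilation): hasfunvob → hasfumvob
  rule 2: no change — hasfumvob
  rule 3 (vowel merger): hasfumvob → hosfumvob
  ⇒ Irtori hosfumvob
Samolic: start from *hasfunvob.
  rule 1 (final devoicing): hasfunvob → hasfunvop
  rule 2: no change — hasfunvop
  rule 3 (vowel merger): hasfunvop → hasfunvup
  ⇒ Samolic hasfunvup
*hasfunvob is the unique common source.

*hasfunvob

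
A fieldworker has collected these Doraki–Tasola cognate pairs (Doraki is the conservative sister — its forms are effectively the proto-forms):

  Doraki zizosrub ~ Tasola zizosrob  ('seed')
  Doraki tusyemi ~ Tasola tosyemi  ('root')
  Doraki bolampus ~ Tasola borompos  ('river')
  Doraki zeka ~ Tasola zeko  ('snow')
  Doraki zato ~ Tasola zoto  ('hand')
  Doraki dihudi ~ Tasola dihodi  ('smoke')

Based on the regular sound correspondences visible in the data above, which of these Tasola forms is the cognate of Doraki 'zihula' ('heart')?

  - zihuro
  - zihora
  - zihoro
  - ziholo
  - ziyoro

zihoro

tusyemi ~ tosyemi, bolampus ~ borompos — Doraki u corresponds to Tasola o after a consonant, before a consonant other than r, m, n, p, b, f, v.
bolampus ~ borompos — Doraki l corresponds to Tasola r between vowels (before a back vowel).
zeka ~ zeko — Doraki a corresponds to Tasola o word-finally.
Applying these to Doraki 'zihula':
  zihula → zihola   (u→o after a consonant, before a consonant other than r, m, n, p, b, f, v)
  zihola → zihora   (l→r between vowels (before a back vowel))
  zihora → zihoro   (a→o word-finally)
So the Tasola cognate is 'zihoro'.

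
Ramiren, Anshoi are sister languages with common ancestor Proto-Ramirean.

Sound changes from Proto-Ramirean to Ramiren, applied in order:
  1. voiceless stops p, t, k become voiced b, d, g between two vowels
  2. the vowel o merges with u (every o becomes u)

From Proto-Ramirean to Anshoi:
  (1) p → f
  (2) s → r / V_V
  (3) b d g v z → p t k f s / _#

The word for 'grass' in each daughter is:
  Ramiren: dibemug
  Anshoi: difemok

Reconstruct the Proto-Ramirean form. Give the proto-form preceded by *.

*dipemog

Position 6: Ramiren has u, Anshoi has o. Anshoi preserves o here (none of its changes turn any other segment into o), so the proto-segment is *o.
Position 3: Ramiren has b, Anshoi has f. Taking the neighbouring segments as reconstructed: Ramiren b could go back to *p or *b; Anshoi f could go back to *p or *f — the one source consistent with every daughter is *p.
Position 7: Ramiren has g, Anshoi has k. Taking the neighbouring segments as reconstructed: Ramiren g can only go back to *g; Anshoi k could go back to *k or *g — the one source consistent with every daughter is *g.
This points to *dipemog. Verify forward in each daughter:
Ramiren: *dipemog > dibemog > dibemug  (by intervocalic voicing, vowel merger)
Anshoi: start from *dipemog.
  rule 1 (unconditioned shift): dipemog → difemog
  rule 2: no change — difemog
  rule 3 (final devoicing): difemog → difemok
  ⇒ Anshoi difemok
No other proto-form is consistent with every reflex, so the reconstruction is *dipemog.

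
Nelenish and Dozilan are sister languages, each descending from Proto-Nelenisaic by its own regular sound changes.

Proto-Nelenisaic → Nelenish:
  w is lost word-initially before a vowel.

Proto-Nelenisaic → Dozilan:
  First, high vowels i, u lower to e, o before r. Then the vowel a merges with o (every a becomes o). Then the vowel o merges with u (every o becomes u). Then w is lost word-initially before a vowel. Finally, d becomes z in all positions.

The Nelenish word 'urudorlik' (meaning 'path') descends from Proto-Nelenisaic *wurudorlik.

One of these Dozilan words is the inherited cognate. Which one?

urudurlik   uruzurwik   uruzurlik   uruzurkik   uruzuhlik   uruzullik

Dozilan: start from *wurudorlik.
  rule 1 (pre-rhotic lowering): wurudorlik → worudorlik
  rule 2: no change — worudorlik
  rule 3 (vowel merger): worudorlik → wurudurlik
  rule 4 (glide loss): wurudurlik → urudurlik
  rule 5 (unconditioned shift): urudurlik → uruzurlik
  ⇒ Dozilan uruzurlik
The other candidates each miss or misapply at least one Dozilan change.

uruzurlik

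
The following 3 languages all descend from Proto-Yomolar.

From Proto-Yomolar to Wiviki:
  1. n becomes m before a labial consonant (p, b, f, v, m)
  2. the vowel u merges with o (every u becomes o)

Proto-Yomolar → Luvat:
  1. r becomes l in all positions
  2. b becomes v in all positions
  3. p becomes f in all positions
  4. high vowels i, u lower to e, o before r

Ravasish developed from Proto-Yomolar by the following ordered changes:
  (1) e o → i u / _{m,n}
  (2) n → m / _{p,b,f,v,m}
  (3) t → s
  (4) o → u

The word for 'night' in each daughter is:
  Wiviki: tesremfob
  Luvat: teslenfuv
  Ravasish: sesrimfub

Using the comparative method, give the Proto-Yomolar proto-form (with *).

*tesrenfub

Position 4: Wiviki has r, Luvat has l, Ravasish has r. Wiviki preserves r here (none of its changes turn any other segment into r), so the proto-segment is *r.
Position 5: Wiviki has e, Luvat has e, Ravasish has i. Wiviki preserves e here (none of its changes turn any other segment into e), so the proto-segment is *e.
Verify the candidate proto-form against each daughter:
Wiviki: *tesrenfub
  tesrenfub → tesremfub   [nasal place assimilation]
  tesremfub → tesremfob   [vowel merger]
  giving Wiviki tesremfob.
Luvat: start from *tesrenfub.
  rule 1 (unconditioned shift): tesrenfub → teslenfub
  rule 2 (unconditioned shift): teslenfub → teslenfuv
  rule 3: no change — teslenfuv
  rule 4: no change — teslenfuv
  ⇒ Luvat teslenfuv
Ravasish: *tesrenfub
  tesrenfub → tesrinfub   [pre-nasal raising]
  tesrinfub → tesrimfub   [nasal place assimilation]
  tesrimfub → sesrimfub   [unconditioned shift]
  sesrimfub (rule 4 does not apply)
  giving Ravasish sesrimfub.
*tesrenfub is the unique common source.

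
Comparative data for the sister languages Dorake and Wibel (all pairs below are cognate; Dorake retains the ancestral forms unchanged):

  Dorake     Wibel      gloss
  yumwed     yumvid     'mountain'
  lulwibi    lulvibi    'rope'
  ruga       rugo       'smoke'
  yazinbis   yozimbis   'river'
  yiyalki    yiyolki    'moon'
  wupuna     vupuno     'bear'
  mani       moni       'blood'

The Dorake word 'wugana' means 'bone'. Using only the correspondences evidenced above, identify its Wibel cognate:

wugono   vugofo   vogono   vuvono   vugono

wupuna ~ vupuno — Dorake w corresponds to Wibel v word-initially before a back vowel.
mani ~ moni — Dorake a corresponds to Wibel o after a consonant, before a nasal.
ruga ~ rugo, wupuna ~ vupuno — Dorake a corresponds to Wibel o word-finally.
Applying these to Dorake 'wugana':
  wugana → vugana   (w→v word-initially before a back vowel)
  vugana → vugona   (a→o after a consonant, before a nasal)
  vugona → vugono   (a→o word-finally)
So the Wibel cognate is 'vugono'.

vugono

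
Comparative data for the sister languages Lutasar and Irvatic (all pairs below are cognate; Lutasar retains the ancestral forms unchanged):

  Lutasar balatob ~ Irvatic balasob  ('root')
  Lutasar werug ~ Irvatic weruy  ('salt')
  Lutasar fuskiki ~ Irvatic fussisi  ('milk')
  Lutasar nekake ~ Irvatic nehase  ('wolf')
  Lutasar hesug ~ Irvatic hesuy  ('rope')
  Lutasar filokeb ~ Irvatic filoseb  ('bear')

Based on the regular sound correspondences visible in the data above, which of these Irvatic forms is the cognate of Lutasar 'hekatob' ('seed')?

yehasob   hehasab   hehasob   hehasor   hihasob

hehasob

nekake ~ nehase — Lutasar k corresponds to Irvatic h between vowels (before a back vowel).
balatob ~ balasob — Lutasar t corresponds to Irvatic s between vowels (before a back vowel).
Applying these to Lutasar 'hekatob':
  hekatob → hehatob   (k→h between vowels (before a back vowel))
  hehatob → hehasob   (t→s between vowels (before a back vowel))
So the Irvatic cognate is 'hehasob'.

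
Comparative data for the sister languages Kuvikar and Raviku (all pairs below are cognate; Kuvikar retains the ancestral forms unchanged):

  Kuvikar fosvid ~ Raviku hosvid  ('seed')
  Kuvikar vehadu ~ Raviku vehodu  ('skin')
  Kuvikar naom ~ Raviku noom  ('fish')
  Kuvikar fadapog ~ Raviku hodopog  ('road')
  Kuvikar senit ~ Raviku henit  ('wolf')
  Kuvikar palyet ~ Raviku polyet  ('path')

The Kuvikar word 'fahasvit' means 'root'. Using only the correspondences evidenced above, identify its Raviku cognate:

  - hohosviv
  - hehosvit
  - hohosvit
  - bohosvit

fadapog ~ hodopog — Kuvikar f corresponds to Raviku h word-initially before a back vowel.
vehadu ~ vehodu, fadapog ~ hodopog — Kuvikar a corresponds to Raviku o after a consonant, before a consonant other than r, m, n, p, b, f, v.
Applying these to Kuvikar 'fahasvit':
  fahasvit → hahasvit   (f→h word-initially before a back vowel)
  hahasvit → hohasvit   (a→o after a consonant, before a consonant other than r, m, n, p, b, f, v)
  hohasvit → hohosvit   (a→o after a consonant, before a consonant other than r, m, n, p, b, f, v)
So the Raviku cognate is 'hohosvit'.

hohosvit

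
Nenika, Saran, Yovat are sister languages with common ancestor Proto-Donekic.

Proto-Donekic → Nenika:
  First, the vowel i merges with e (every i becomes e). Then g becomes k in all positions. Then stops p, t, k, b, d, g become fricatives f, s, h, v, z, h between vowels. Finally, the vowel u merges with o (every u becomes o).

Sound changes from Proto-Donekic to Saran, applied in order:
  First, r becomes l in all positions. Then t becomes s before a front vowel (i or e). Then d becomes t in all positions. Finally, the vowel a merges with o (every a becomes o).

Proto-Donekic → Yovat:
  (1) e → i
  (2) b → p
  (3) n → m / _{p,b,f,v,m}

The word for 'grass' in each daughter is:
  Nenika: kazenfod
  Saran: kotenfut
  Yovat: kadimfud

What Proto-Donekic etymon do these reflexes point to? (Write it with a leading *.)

*kadenfud

Position 2: Nenika has a, Saran has o, Yovat has a. Nenika preserves a here (none of its changes turn any other segment into a), so the proto-segment is *a.
Position 4: Nenika has e, Saran has e, Yovat has i. Saran preserves e here (none of its changes turn any other segment into e), so the proto-segment is *e.
This points to *kadenfud. Verify forward in each daughter:
Nenika: *kadenfud > kazenfud > kazenfod  (by intervocalic lenition, vowel merger)
Saran: *kadenfud
  kadenfud (rule 1 does not apply)
  kadenfud (rule 2 does not apply)
  kadenfud → katenfut   [unconditioned shift]
  katenfut → kotenfut   [vowel merger]
  giving Saran kotenfut.
Yovat: *kadenfud > kadinfud > kadimfud  (by vowel merger, nasal place assimilation)
Only *kadenfud yields all of Nenika kazenfod, Saran kotenfut, Yovat kadimfud.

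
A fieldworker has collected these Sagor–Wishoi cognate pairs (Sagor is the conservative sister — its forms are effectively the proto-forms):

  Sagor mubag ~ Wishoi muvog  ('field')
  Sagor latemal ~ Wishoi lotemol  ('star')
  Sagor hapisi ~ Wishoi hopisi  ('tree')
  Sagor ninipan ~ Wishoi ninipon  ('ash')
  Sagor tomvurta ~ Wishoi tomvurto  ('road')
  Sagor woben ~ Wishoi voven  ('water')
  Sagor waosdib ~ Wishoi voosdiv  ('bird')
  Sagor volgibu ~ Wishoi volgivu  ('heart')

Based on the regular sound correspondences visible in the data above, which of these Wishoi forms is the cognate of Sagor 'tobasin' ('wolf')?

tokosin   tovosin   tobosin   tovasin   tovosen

mubag ~ muvog — Sagor b corresponds to Wishoi v between vowels (before a back vowel).
mubag ~ muvog, latemal ~ lotemol — Sagor a corresponds to Wishoi o after a consonant, before a consonant other than r, m, n, p, b, f, v.
Applying these to Sagor 'tobasin':
  tobasin → tovasin   (b→v between vowels (before a back vowel))
  tovasin → tovosin   (a→o after a consonant, before a consonant other than r, m, n, p, b, f, v)
So the Wishoi cognate is 'tovosin'.

tovosin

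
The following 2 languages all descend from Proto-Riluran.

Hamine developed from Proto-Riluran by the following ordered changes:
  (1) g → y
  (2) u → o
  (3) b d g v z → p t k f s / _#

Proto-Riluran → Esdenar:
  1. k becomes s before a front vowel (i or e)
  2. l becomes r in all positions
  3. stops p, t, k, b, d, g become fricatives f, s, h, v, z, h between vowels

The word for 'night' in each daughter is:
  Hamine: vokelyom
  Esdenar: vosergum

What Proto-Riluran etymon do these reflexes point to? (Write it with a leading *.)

Position 6: Hamine has y, Esdenar has g. Esdenar preserves g here (none of its changes turn any other segment into g), so the proto-segment is *g.
Position 3: Hamine has k, Esdenar has s. Hamine preserves k here (none of its changes turn any other segment into k), so the proto-segment is *k.
Position 5: Hamine has l, Esdenar has r. Hamine preserves l here (none of its changes turn any other segment into l), so the proto-segment is *l.
This points to *vokelgum. Verify forward in each daughter:
Hamine: start from *vokelgum.
  rule 1 (unconditioned shift): vokelgum → vokelyum
  rule 2 (vowel merger): vokelyum → vokelyom
  rule 3: no change — vokelyom
  ⇒ Hamine vokelyom
Esdenar: *vokelgum > voselgum > vosergum  (by palatalisation, unconditioned shift)
No other proto-form is consistent with every reflex, so the reconstruction is *vokelgum.

*vokelgum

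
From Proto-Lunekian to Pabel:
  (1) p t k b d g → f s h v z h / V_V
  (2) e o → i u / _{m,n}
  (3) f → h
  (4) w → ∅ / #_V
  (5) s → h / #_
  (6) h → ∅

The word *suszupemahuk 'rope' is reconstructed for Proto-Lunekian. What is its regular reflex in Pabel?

Pabel: *suszupemahuk
  suszupemahuk → suszufemahuk   [intervocalic lenition]
  suszufemahuk → suszufimahuk   [pre-nasal raising]
  suszufimahuk → suszuhimahuk   [unconditioned shift]
  suszuhimahuk (rule 4 does not apply)
  suszuhimahuk → huszuhimahuk   [debuccalisation]
  huszuhimahuk → uszuimauk   [h-loss]
  giving Pabel uszuimauk.

uszuimauk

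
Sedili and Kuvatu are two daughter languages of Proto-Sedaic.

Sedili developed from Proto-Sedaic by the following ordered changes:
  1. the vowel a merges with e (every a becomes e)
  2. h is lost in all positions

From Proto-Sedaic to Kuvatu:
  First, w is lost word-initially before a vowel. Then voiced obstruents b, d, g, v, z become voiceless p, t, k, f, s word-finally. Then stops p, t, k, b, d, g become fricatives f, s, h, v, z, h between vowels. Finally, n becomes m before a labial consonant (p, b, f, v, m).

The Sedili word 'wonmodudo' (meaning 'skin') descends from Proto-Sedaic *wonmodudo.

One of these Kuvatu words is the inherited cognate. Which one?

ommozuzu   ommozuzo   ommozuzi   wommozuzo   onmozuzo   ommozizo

Kuvatu: *wonmodudo > onmodudo > onmozuzo > ommozuzo  (by glide loss, intervocalic lenition, nasal place assimilation)
Among the options, 'ommozuzo' alone shows every Kuvatu change applied in order.

ommozuzo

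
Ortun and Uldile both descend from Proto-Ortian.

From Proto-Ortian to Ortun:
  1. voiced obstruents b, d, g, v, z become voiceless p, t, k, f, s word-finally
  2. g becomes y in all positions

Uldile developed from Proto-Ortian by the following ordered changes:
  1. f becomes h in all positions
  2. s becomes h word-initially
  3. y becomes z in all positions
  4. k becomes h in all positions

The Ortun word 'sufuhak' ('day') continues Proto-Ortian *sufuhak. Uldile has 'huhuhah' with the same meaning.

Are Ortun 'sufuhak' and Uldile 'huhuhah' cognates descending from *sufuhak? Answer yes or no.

Derive the expected Uldile reflex of *sufuhak:
Uldile: *sufuhak
  sufuhak → suhuhak   [unconditioned shift]
  suhuhak → huhuhak   [debuccalisation]
  huhuhak (rule 3 does not apply)
  huhuhak → huhuhah   [unconditioned shift]
  giving Uldile huhuhah.
Uldile 'huhuhah' matches the regular reflex exactly, so the pair is cognate.

yes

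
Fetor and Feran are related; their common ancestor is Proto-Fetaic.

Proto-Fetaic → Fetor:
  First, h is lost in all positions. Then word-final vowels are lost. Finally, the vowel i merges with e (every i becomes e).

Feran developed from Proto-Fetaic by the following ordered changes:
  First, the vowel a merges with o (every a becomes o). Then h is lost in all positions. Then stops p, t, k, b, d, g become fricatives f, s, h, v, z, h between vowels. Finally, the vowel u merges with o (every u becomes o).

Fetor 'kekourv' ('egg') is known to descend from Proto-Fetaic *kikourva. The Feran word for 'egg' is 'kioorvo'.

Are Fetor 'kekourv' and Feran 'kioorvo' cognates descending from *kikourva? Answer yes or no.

no

Derive the expected Feran reflex of *kikourva:
Feran: *kikourva
  kikourva → kikourvo   [vowel merger]
  kikourvo (rule 2 does not apply)
  kikourvo → kihourvo   [intervocalic lenition]
  kihourvo → kihoorvo   [vowel merger]
  giving Feran kihoorvo.
The regular Feran reflex would be 'kihoorvo', but the attested form is 'kioorvo'. The correspondence is irregular, so they are not cognates (the Feran form has a different source).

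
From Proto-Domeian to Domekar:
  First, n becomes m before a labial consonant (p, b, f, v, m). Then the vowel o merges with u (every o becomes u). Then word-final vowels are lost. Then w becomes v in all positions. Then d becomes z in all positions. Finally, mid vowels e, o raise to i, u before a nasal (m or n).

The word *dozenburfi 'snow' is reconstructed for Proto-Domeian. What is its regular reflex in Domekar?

Domekar: *dozenburfi > dozemburfi > duzemburfi > duzemburf > zuzemburf > zuzimburf  (by nasal place assimilation, vowel merger, apocope, unconditioned shift, pre-nasal raising)

zuzimburf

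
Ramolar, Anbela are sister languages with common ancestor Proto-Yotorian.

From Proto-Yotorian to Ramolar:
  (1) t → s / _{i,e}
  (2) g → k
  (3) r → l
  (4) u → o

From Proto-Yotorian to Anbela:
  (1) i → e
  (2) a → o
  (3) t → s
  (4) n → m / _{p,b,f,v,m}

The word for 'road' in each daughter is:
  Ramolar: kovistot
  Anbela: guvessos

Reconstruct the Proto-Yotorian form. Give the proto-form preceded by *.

*guvistot

Position 8: Ramolar has t, Anbela has s. Ramolar preserves t here (none of its changes turn any other segment into t), so the proto-segment is *t.
Position 4: Ramolar has i, Anbela has e. Ramolar preserves i here (none of its changes turn any other segment into i), so the proto-segment is *i.
Verify the candidate proto-form against each daughter:
Ramolar: *guvistot > kuvistot > kovistot  (by unconditioned shift, vowel merger)
Anbela: *guvistot > guvestot > guvessos  (by vowel merger, unconditioned shift)
No other proto-form is consistent with every reflex, so the reconstruction is *guvistot.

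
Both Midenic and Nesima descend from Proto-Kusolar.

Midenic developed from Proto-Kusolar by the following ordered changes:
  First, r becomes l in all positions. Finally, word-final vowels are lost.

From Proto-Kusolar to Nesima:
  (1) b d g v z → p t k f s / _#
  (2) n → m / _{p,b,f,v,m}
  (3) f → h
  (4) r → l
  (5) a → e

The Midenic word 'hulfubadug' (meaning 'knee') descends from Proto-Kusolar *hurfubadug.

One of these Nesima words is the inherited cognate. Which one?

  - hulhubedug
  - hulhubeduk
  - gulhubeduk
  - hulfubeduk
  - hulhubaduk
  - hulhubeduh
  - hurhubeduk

hulhubeduk

Nesima: *hurfubadug > hurfubaduk > hurhubaduk > hulhubaduk > hulhubeduk  (by final devoicing, unconditioned shift, unconditioned shift, vowel merger)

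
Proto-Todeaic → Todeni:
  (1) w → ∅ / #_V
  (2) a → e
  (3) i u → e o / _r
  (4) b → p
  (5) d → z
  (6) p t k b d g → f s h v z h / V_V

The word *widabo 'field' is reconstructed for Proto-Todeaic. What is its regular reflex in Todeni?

Todeni: *widabo > idabo > idebo > idepo > izepo > izefo  (by glide loss, vowel merger, unconditioned shift, unconditioned shift, intervocalic lenition)

izefo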